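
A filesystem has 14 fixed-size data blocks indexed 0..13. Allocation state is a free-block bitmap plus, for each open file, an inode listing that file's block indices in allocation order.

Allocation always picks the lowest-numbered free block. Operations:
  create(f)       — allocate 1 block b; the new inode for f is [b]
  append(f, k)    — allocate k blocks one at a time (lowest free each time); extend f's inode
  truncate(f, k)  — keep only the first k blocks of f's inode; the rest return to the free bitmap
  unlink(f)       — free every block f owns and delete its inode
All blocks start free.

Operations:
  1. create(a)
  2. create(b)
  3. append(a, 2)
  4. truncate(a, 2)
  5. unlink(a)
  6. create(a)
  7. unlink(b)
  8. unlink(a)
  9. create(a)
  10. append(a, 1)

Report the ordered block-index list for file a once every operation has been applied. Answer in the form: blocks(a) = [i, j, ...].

blocks(a) = [0, 1]

  1. create(a)  ⇒  F.............  {a→[0]}
  2. create(b)  ⇒  FF............  {a→[0]; b→[1]}
  3. append(a, 2)  ⇒  FFFF..........  {a→[0, 2, 3]; b→[1]}
  4. truncate(a, 2)  ⇒  FFF...........  {a→[0, 2]; b→[1]}
  5. unlink(a)  ⇒  .F............  {b→[1]}
  6. create(a)  ⇒  FF............  {a→[0]; b→[1]}
  7. unlink(b)  ⇒  F.............  {a→[0]}
  8. unlink(a)  ⇒  ..............  {}
  9. create(a)  ⇒  F.............  {a→[0]}
  10. append(a, 1)  ⇒  FF............  {a→[0, 1]}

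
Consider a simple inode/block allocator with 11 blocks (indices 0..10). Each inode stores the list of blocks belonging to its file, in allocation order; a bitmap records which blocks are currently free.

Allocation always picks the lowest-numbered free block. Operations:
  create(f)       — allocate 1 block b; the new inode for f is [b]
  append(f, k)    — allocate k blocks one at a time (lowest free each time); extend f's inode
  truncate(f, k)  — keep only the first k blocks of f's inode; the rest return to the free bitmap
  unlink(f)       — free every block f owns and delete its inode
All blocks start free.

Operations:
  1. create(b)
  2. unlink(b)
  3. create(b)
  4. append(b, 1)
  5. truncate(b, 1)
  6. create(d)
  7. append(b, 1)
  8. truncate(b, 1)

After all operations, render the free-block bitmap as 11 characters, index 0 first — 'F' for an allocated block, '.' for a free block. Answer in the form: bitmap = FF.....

after create(b) → b:[0]  free=[F..........]
after unlink(b) →   free=[...........]
after create(b) → b:[0]  free=[F..........]
after append(b, 1) → b:[0, 1]  free=[FF.........]
after truncate(b, 1) → b:[0]  free=[F..........]
after create(d) → b:[0], d:[1]  free=[FF.........]
after append(b, 1) → b:[0, 2], d:[1]  free=[FFF........]
after truncate(b, 1) → b:[0], d:[1]  free=[FF.........]

bitmap = FF.........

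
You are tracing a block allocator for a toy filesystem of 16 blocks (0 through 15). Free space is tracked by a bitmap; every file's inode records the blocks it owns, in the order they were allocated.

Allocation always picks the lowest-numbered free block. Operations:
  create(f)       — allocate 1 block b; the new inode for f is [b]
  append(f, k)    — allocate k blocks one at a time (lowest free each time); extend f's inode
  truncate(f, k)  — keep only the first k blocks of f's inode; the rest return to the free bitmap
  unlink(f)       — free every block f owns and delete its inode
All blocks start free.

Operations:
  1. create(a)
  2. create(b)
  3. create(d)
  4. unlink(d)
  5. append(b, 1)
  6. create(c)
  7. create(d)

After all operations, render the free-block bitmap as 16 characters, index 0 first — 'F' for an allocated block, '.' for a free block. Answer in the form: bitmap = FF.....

bitmap = FFFFF...........

[1] create(a) — a=0 (map F...............)
[2] create(b) — a=0 b=1 (map FF..............)
[3] create(d) — a=0 b=1 d=2 (map FFF.............)
[4] unlink(d) — a=0 b=1 (map FF..............)
[5] append(b, 1) — a=0 b=1,2 (map FFF.............)
[6] create(c) — a=0 b=1,2 c=3 (map FFFF............)
[7] create(d) — a=0 b=1,2 c=3 d=4 (map FFFFF...........)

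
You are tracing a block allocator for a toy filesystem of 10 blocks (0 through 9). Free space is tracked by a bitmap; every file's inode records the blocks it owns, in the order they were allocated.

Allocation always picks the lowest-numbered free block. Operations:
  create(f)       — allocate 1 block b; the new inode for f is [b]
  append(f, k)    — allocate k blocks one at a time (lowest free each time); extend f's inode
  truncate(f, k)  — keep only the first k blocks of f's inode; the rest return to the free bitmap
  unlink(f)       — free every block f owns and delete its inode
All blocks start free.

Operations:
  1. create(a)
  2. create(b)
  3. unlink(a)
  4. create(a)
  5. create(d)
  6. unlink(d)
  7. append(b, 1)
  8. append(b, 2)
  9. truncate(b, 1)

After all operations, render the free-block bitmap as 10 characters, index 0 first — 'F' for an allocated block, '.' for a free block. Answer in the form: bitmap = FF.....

after create(a) → a:[0]  free=[F.........]
after create(b) → a:[0], b:[1]  free=[FF........]
after unlink(a) → b:[1]  free=[.F........]
after create(a) → a:[0], b:[1]  free=[FF........]
after create(d) → a:[0], b:[1], d:[2]  free=[FFF.......]
after unlink(d) → a:[0], b:[1]  free=[FF........]
after append(b, 1) → a:[0], b:[1, 2]  free=[FFF.......]
after append(b, 2) → a:[0], b:[1, 2, 3, 4]  free=[FFFFF.....]
after truncate(b, 1) → a:[0], b:[1]  free=[FF........]

bitmap = FF........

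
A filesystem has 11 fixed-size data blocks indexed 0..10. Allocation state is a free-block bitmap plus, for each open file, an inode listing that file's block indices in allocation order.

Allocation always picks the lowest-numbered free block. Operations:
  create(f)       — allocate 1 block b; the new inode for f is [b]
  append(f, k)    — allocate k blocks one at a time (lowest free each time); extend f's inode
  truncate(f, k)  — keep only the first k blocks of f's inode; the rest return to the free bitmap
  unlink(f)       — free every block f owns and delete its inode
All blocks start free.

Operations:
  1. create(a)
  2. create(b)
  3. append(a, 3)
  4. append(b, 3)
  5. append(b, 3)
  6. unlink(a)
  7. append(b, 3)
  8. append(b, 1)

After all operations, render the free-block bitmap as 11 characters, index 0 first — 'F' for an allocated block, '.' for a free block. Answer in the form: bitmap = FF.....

bitmap = FFFFFFFFFFF

create(a): bitmap=F.......... | a=[0]
create(b): bitmap=FF......... | a=[0] b=[1]
append(a, 3): bitmap=FFFFF...... | a=[0, 2, 3, 4] b=[1]
append(b, 3): bitmap=FFFFFFFF... | a=[0, 2, 3, 4] b=[1, 5, 6, 7]
append(b, 3): bitmap=FFFFFFFFFFF | a=[0, 2, 3, 4] b=[1, 5, 6, 7, 8, 9, 10]
unlink(a): bitmap=.F...FFFFFF | b=[1, 5, 6, 7, 8, 9, 10]
append(b, 3): bitmap=FFFF.FFFFFF | b=[1, 5, 6, 7, 8, 9, 10, 0, 2, 3]
append(b, 1): bitmap=FFFFFFFFFFF | b=[1, 5, 6, 7, 8, 9, 10, 0, 2, 3, 4]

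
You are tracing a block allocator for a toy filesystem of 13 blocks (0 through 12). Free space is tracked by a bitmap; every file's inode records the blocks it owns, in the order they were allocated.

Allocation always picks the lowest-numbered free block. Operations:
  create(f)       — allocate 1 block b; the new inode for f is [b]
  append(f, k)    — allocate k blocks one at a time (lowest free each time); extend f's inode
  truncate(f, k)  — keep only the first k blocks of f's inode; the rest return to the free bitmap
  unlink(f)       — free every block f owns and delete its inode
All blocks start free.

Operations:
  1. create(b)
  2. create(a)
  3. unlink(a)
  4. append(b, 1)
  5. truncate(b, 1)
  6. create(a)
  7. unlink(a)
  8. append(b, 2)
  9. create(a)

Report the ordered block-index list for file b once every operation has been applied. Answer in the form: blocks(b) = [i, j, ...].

blocks(b) = [0, 1, 2]

after create(b) → b:[0]  free=[F............]
after create(a) → a:[1], b:[0]  free=[FF...........]
after unlink(a) → b:[0]  free=[F............]
after append(b, 1) → b:[0, 1]  free=[FF...........]
after truncate(b, 1) → b:[0]  free=[F............]
after create(a) → a:[1], b:[0]  free=[FF...........]
after unlink(a) → b:[0]  free=[F............]
after append(b, 2) → b:[0, 1, 2]  free=[FFF..........]
after create(a) → a:[3], b:[0, 1, 2]  free=[FFFF.........]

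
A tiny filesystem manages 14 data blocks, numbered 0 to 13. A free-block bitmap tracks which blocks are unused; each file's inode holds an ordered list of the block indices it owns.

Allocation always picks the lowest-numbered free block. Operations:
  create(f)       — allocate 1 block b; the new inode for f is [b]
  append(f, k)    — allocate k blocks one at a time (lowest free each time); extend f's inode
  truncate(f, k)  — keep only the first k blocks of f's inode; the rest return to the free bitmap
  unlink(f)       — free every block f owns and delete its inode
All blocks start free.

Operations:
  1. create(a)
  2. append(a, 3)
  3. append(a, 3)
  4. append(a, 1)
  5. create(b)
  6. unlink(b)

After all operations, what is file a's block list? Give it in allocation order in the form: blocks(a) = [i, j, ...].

blocks(a) = [0, 1, 2, 3, 4, 5, 6, 7]

[1] create(a) — a=0 (map F.............)
[2] append(a, 3) — a=0,1,2,3 (map FFFF..........)
[3] append(a, 3) — a=0,1,2,3,4,5,6 (map FFFFFFF.......)
[4] append(a, 1) — a=0,1,2,3,4,5,6,7 (map FFFFFFFF......)
[5] create(b) — a=0,1,2,3,4,5,6,7 b=8 (map FFFFFFFFF.....)
[6] unlink(b) — a=0,1,2,3,4,5,6,7 (map FFFFFFFF......)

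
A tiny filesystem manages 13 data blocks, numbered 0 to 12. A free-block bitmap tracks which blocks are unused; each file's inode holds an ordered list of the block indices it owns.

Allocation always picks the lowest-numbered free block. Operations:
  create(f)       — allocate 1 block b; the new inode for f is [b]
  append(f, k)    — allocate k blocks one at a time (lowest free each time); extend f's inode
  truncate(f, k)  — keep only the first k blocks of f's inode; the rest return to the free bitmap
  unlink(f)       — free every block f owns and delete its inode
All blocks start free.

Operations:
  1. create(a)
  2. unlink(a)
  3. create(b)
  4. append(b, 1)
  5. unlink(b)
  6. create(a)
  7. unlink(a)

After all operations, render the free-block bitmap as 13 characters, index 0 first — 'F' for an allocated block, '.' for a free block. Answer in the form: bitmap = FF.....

bitmap = .............

  1. create(a)  ⇒  F............  {a→[0]}
  2. unlink(a)  ⇒  .............  {}
  3. create(b)  ⇒  F............  {b→[0]}
  4. append(b, 1)  ⇒  FF...........  {b→[0, 1]}
  5. unlink(b)  ⇒  .............  {}
  6. create(a)  ⇒  F............  {a→[0]}
  7. unlink(a)  ⇒  .............  {}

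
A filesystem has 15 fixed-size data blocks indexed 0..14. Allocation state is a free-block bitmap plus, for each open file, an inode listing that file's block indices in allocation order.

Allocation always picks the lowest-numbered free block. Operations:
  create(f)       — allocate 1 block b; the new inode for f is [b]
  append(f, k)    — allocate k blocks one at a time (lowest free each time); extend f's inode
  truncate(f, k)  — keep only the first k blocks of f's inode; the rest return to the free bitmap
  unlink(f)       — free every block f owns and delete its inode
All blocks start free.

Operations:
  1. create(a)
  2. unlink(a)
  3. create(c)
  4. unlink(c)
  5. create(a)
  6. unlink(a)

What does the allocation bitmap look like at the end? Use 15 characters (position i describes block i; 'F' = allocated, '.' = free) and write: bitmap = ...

after create(a) → a:[0]  free=[F..............]
after unlink(a) →   free=[...............]
after create(c) → c:[0]  free=[F..............]
after unlink(c) →   free=[...............]
after create(a) → a:[0]  free=[F..............]
after unlink(a) →   free=[...............]

bitmap = ...............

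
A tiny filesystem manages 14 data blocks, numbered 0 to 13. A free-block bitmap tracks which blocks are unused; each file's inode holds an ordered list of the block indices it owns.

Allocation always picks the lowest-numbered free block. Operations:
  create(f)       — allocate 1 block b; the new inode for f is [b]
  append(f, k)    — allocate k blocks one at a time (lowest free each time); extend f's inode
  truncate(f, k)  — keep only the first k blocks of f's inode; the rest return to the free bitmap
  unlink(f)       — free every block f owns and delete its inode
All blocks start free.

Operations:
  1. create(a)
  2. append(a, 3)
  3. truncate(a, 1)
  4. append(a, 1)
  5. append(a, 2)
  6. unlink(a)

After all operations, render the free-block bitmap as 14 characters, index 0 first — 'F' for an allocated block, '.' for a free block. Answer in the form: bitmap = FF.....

bitmap = ..............

create(a): bitmap=F............. | a=[0]
append(a, 3): bitmap=FFFF.......... | a=[0, 1, 2, 3]
truncate(a, 1): bitmap=F............. | a=[0]
append(a, 1): bitmap=FF............ | a=[0, 1]
append(a, 2): bitmap=FFFF.......... | a=[0, 1, 2, 3]
unlink(a): bitmap=.............. | 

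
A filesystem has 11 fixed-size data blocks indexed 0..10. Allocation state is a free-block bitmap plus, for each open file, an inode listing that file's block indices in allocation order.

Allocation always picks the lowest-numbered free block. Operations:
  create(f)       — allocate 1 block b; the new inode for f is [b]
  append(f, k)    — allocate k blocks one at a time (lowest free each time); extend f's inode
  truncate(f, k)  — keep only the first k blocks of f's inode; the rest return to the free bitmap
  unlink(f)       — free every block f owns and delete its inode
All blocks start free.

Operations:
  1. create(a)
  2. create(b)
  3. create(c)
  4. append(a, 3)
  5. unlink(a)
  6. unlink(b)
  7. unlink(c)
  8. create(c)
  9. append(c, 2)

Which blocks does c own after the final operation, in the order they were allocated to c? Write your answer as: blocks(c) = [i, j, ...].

after create(a) → a:[0]  free=[F..........]
after create(b) → a:[0], b:[1]  free=[FF.........]
after create(c) → a:[0], b:[1], c:[2]  free=[FFF........]
after append(a, 3) → a:[0, 3, 4, 5], b:[1], c:[2]  free=[FFFFFF.....]
after unlink(a) → b:[1], c:[2]  free=[.FF........]
after unlink(b) → c:[2]  free=[..F........]
after unlink(c) →   free=[...........]
after create(c) → c:[0]  free=[F..........]
after append(c, 2) → c:[0, 1, 2]  free=[FFF........]

blocks(c) = [0, 1, 2]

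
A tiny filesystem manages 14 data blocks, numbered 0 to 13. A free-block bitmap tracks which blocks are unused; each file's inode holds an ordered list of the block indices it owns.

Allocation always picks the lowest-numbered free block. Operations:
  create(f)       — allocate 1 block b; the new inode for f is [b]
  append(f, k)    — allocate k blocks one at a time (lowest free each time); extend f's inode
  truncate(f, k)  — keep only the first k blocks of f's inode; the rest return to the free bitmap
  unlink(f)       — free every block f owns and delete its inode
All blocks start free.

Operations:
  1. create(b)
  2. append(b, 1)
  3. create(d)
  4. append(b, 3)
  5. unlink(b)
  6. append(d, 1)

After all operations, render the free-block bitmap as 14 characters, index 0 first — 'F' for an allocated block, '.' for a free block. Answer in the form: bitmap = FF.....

  1. create(b)  ⇒  F.............  {b→[0]}
  2. append(b, 1)  ⇒  FF............  {b→[0, 1]}
  3. create(d)  ⇒  FFF...........  {b→[0, 1]; d→[2]}
  4. append(b, 3)  ⇒  FFFFFF........  {b→[0, 1, 3, 4, 5]; d→[2]}
  5. unlink(b)  ⇒  ..F...........  {d→[2]}
  6. append(d, 1)  ⇒  F.F...........  {d→[2, 0]}

bitmap = F.F...........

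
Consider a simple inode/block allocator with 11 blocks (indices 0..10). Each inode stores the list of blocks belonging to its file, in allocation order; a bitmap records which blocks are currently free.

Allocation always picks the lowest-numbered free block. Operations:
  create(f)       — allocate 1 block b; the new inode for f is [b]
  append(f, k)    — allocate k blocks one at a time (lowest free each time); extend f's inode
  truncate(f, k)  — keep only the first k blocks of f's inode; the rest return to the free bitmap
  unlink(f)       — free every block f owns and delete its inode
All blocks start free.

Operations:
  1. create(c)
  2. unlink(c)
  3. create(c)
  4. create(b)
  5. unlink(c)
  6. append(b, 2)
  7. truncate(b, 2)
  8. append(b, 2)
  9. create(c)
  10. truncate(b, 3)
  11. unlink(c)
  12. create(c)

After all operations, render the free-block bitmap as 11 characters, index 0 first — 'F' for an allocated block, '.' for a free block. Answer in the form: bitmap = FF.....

[1] create(c) — c=0 (map F..........)
[2] unlink(c) —  (map ...........)
[3] create(c) — c=0 (map F..........)
[4] create(b) — b=1 c=0 (map FF.........)
[5] unlink(c) — b=1 (map .F.........)
[6] append(b, 2) — b=1,0,2 (map FFF........)
[7] truncate(b, 2) — b=1,0 (map FF.........)
[8] append(b, 2) — b=1,0,2,3 (map FFFF.......)
[9] create(c) — b=1,0,2,3 c=4 (map FFFFF......)
[10] truncate(b, 3) — b=1,0,2 c=4 (map FFF.F......)
[11] unlink(c) — b=1,0,2 (map FFF........)
[12] create(c) — b=1,0,2 c=3 (map FFFF.......)

bitmap = FFFF.......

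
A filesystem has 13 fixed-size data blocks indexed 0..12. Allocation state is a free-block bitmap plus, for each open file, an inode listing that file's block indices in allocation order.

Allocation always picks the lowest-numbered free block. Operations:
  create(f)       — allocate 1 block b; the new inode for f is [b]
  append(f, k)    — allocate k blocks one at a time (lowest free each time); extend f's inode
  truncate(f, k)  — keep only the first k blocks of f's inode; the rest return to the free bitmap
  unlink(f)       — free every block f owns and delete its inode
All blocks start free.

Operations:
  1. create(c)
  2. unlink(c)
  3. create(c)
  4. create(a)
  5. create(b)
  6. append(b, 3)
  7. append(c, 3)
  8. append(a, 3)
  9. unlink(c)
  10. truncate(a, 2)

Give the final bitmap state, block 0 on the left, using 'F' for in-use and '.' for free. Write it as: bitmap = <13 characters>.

create(c): bitmap=F............ | c=[0]
unlink(c): bitmap=............. | 
create(c): bitmap=F............ | c=[0]
create(a): bitmap=FF........... | a=[1] c=[0]
create(b): bitmap=FFF.......... | a=[1] b=[2] c=[0]
append(b, 3): bitmap=FFFFFF....... | a=[1] b=[2, 3, 4, 5] c=[0]
append(c, 3): bitmap=FFFFFFFFF.... | a=[1] b=[2, 3, 4, 5] c=[0, 6, 7, 8]
append(a, 3): bitmap=FFFFFFFFFFFF. | a=[1, 9, 10, 11] b=[2, 3, 4, 5] c=[0, 6, 7, 8]
unlink(c): bitmap=.FFFFF...FFF. | a=[1, 9, 10, 11] b=[2, 3, 4, 5]
truncate(a, 2): bitmap=.FFFFF...F... | a=[1, 9] b=[2, 3, 4, 5]

bitmap = .FFFFF...F...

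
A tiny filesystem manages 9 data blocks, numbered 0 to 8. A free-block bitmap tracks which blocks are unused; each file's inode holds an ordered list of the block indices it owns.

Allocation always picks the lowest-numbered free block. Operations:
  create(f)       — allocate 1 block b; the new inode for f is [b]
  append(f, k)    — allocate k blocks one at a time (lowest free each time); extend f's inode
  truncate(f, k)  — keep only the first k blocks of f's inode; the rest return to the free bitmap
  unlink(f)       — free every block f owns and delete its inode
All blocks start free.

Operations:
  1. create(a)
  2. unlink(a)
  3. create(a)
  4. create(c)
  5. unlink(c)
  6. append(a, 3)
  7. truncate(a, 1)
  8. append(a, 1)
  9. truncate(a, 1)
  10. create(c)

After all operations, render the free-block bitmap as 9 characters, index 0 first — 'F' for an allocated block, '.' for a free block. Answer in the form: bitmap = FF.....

bitmap = FF.......

create(a): bitmap=F........ | a=[0]
unlink(a): bitmap=......... | 
create(a): bitmap=F........ | a=[0]
create(c): bitmap=FF....... | a=[0] c=[1]
unlink(c): bitmap=F........ | a=[0]
append(a, 3): bitmap=FFFF..... | a=[0, 1, 2, 3]
truncate(a, 1): bitmap=F........ | a=[0]
append(a, 1): bitmap=FF....... | a=[0, 1]
truncate(a, 1): bitmap=F........ | a=[0]
create(c): bitmap=FF....... | a=[0] c=[1]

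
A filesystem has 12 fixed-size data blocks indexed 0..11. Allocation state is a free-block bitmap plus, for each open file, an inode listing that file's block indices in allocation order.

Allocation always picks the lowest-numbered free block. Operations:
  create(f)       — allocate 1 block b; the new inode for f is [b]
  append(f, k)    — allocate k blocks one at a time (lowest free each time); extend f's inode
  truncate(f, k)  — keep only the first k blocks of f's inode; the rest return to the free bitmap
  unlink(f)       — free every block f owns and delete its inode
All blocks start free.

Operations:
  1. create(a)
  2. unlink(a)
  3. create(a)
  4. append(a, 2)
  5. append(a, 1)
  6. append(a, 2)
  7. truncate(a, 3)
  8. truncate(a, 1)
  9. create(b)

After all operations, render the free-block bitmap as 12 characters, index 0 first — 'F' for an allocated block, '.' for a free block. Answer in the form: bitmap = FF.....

after create(a) → a:[0]  free=[F...........]
after unlink(a) →   free=[............]
after create(a) → a:[0]  free=[F...........]
after append(a, 2) → a:[0, 1, 2]  free=[FFF.........]
after append(a, 1) → a:[0, 1, 2, 3]  free=[FFFF........]
after append(a, 2) → a:[0, 1, 2, 3, 4, 5]  free=[FFFFFF......]
after truncate(a, 3) → a:[0, 1, 2]  free=[FFF.........]
after truncate(a, 1) → a:[0]  free=[F...........]
after create(b) → a:[0], b:[1]  free=[FF..........]

bitmap = FF..........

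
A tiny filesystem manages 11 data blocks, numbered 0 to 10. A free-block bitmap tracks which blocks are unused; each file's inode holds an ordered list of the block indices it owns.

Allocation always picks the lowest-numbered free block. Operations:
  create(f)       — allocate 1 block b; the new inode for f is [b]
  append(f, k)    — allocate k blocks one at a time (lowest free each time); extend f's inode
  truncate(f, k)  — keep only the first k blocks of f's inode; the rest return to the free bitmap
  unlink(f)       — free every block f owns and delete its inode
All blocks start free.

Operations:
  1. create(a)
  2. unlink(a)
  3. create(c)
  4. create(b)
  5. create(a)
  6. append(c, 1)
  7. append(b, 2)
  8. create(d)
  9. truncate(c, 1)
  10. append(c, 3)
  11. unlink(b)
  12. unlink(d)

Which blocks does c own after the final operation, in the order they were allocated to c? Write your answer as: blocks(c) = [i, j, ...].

blocks(c) = [0, 3, 7, 8]

after create(a) → a:[0]  free=[F..........]
after unlink(a) →   free=[...........]
after create(c) → c:[0]  free=[F..........]
after create(b) → b:[1], c:[0]  free=[FF.........]
after create(a) → a:[2], b:[1], c:[0]  free=[FFF........]
after append(c, 1) → a:[2], b:[1], c:[0, 3]  free=[FFFF.......]
after append(b, 2) → a:[2], b:[1, 4, 5], c:[0, 3]  free=[FFFFFF.....]
after create(d) → a:[2], b:[1, 4, 5], c:[0, 3], d:[6]  free=[FFFFFFF....]
after truncate(c, 1) → a:[2], b:[1, 4, 5], c:[0], d:[6]  free=[FFF.FFF....]
after append(c, 3) → a:[2], b:[1, 4, 5], c:[0, 3, 7, 8], d:[6]  free=[FFFFFFFFF..]
after unlink(b) → a:[2], c:[0, 3, 7, 8], d:[6]  free=[F.FF..FFF..]
after unlink(d) → a:[2], c:[0, 3, 7, 8]  free=[F.FF...FF..]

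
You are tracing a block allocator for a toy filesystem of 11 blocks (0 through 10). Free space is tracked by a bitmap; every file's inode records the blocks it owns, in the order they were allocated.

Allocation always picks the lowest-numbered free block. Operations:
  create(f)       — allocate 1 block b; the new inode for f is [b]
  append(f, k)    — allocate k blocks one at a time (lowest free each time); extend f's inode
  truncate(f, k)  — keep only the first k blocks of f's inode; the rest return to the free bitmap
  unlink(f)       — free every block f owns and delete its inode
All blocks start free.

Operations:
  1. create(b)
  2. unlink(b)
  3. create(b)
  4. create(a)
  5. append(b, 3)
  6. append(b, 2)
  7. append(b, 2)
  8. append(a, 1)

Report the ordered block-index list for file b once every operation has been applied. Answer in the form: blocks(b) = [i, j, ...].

[1] create(b) — b=0 (map F..........)
[2] unlink(b) —  (map ...........)
[3] create(b) — b=0 (map F..........)
[4] create(a) — a=1 b=0 (map FF.........)
[5] append(b, 3) — a=1 b=0,2,3,4 (map FFFFF......)
[6] append(b, 2) — a=1 b=0,2,3,4,5,6 (map FFFFFFF....)
[7] append(b, 2) — a=1 b=0,2,3,4,5,6,7,8 (map FFFFFFFFF..)
[8] append(a, 1) — a=1,9 b=0,2,3,4,5,6,7,8 (map FFFFFFFFFF.)

blocks(b) = [0, 2, 3, 4, 5, 6, 7, 8]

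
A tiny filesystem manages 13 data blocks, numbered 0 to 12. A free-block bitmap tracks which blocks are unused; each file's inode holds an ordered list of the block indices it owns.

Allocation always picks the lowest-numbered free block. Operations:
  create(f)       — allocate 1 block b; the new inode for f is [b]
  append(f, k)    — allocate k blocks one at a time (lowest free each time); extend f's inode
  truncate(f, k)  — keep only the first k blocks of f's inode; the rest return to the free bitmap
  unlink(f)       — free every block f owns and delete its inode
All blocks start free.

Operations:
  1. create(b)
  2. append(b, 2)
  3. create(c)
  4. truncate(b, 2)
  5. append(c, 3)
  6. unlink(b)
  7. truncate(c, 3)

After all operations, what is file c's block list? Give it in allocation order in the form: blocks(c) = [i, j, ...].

blocks(c) = [3, 2, 4]

[1] create(b) — b=0 (map F............)
[2] append(b, 2) — b=0,1,2 (map FFF..........)
[3] create(c) — b=0,1,2 c=3 (map FFFF.........)
[4] truncate(b, 2) — b=0,1 c=3 (map FF.F.........)
[5] append(c, 3) — b=0,1 c=3,2,4,5 (map FFFFFF.......)
[6] unlink(b) — c=3,2,4,5 (map ..FFFF.......)
[7] truncate(c, 3) — c=3,2,4 (map ..FFF........)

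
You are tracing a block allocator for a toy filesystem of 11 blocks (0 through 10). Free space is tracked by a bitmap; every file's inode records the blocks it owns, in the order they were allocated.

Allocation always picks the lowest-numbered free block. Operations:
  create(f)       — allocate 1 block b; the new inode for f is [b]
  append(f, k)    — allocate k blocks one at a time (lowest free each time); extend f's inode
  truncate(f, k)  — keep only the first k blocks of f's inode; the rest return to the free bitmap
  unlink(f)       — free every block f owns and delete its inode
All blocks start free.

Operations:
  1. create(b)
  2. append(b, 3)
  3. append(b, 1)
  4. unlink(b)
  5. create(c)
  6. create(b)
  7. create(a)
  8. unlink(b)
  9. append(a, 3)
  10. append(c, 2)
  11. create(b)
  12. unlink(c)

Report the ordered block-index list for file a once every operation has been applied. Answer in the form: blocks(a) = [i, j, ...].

blocks(a) = [2, 1, 3, 4]

create(b): bitmap=F.......... | b=[0]
append(b, 3): bitmap=FFFF....... | b=[0, 1, 2, 3]
append(b, 1): bitmap=FFFFF...... | b=[0, 1, 2, 3, 4]
unlink(b): bitmap=........... | 
create(c): bitmap=F.......... | c=[0]
create(b): bitmap=FF......... | b=[1] c=[0]
create(a): bitmap=FFF........ | a=[2] b=[1] c=[0]
unlink(b): bitmap=F.F........ | a=[2] c=[0]
append(a, 3): bitmap=FFFFF...... | a=[2, 1, 3, 4] c=[0]
append(c, 2): bitmap=FFFFFFF.... | a=[2, 1, 3, 4] c=[0, 5, 6]
create(b): bitmap=FFFFFFFF... | a=[2, 1, 3, 4] b=[7] c=[0, 5, 6]
unlink(c): bitmap=.FFFF..F... | a=[2, 1, 3, 4] b=[7]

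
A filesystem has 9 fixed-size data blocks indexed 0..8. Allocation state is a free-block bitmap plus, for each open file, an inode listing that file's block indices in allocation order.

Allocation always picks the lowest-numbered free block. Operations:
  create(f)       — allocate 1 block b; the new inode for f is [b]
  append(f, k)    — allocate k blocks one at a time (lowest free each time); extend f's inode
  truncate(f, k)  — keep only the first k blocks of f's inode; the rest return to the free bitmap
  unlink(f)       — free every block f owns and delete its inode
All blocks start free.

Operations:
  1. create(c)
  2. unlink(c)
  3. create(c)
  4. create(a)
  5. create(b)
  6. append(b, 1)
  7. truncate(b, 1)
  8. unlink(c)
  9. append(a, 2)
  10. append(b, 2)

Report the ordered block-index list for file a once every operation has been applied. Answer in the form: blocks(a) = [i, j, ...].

blocks(a) = [1, 0, 3]

  1. create(c)  ⇒  F........  {c→[0]}
  2. unlink(c)  ⇒  .........  {}
  3. create(c)  ⇒  F........  {c→[0]}
  4. create(a)  ⇒  FF.......  {a→[1]; c→[0]}
  5. create(b)  ⇒  FFF......  {a→[1]; b→[2]; c→[0]}
  6. append(b, 1)  ⇒  FFFF.....  {a→[1]; b→[2, 3]; c→[0]}
  7. truncate(b, 1)  ⇒  FFF......  {a→[1]; b→[2]; c→[0]}
  8. unlink(c)  ⇒  .FF......  {a→[1]; b→[2]}
  9. append(a, 2)  ⇒  FFFF.....  {a→[1, 0, 3]; b→[2]}
  10. append(b, 2)  ⇒  FFFFFF...  {a→[1, 0, 3]; b→[2, 4, 5]}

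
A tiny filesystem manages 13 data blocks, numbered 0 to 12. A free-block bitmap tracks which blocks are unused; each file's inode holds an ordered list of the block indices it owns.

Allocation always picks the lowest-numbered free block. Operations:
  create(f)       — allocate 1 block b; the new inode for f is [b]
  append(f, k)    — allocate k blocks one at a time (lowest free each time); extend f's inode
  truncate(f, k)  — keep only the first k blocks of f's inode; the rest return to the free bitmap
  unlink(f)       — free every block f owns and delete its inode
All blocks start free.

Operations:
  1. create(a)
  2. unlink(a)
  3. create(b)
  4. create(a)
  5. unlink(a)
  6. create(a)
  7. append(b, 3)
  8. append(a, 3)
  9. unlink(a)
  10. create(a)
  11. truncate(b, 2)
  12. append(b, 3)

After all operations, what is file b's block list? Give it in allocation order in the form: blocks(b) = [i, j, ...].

blocks(b) = [0, 2, 3, 4, 5]

[1] create(a) — a=0 (map F............)
[2] unlink(a) —  (map .............)
[3] create(b) — b=0 (map F............)
[4] create(a) — a=1 b=0 (map FF...........)
[5] unlink(a) — b=0 (map F............)
[6] create(a) — a=1 b=0 (map FF...........)
[7] append(b, 3) — a=1 b=0,2,3,4 (map FFFFF........)
[8] append(a, 3) — a=1,5,6,7 b=0,2,3,4 (map FFFFFFFF.....)
[9] unlink(a) — b=0,2,3,4 (map F.FFF........)
[10] create(a) — a=1 b=0,2,3,4 (map FFFFF........)
[11] truncate(b, 2) — a=1 b=0,2 (map FFF..........)
[12] append(b, 3) — a=1 b=0,2,3,4,5 (map FFFFFF.......)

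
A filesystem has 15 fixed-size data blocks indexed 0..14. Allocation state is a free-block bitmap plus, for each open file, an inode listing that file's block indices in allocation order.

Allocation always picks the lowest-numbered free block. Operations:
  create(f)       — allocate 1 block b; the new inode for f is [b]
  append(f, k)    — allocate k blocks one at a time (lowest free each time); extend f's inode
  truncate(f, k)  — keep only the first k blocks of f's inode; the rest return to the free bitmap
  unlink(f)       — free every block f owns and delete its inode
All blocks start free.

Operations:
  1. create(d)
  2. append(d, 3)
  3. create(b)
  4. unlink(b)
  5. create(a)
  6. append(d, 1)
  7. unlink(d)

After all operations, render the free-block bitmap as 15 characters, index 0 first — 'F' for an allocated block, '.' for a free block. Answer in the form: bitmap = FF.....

  1. create(d)  ⇒  F..............  {d→[0]}
  2. append(d, 3)  ⇒  FFFF...........  {d→[0, 1, 2, 3]}
  3. create(b)  ⇒  FFFFF..........  {b→[4]; d→[0, 1, 2, 3]}
  4. unlink(b)  ⇒  FFFF...........  {d→[0, 1, 2, 3]}
  5. create(a)  ⇒  FFFFF..........  {a→[4]; d→[0, 1, 2, 3]}
  6. append(d, 1)  ⇒  FFFFFF.........  {a→[4]; d→[0, 1, 2, 3, 5]}
  7. unlink(d)  ⇒  ....F..........  {a→[4]}

bitmap = ....F..........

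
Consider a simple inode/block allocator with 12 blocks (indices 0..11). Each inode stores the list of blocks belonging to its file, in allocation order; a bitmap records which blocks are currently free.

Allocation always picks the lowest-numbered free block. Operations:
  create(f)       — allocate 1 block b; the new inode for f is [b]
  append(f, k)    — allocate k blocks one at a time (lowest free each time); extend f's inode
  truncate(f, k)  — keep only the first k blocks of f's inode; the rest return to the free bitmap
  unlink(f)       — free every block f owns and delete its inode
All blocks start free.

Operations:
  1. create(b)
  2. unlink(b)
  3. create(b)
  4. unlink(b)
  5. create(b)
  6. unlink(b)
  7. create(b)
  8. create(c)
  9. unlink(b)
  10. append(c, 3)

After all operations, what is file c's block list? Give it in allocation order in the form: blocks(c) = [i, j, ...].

blocks(c) = [1, 0, 2, 3]

create(b): bitmap=F........... | b=[0]
unlink(b): bitmap=............ | 
create(b): bitmap=F........... | b=[0]
unlink(b): bitmap=............ | 
create(b): bitmap=F........... | b=[0]
unlink(b): bitmap=............ | 
create(b): bitmap=F........... | b=[0]
create(c): bitmap=FF.......... | b=[0] c=[1]
unlink(b): bitmap=.F.......... | c=[1]
append(c, 3): bitmap=FFFF........ | c=[1, 0, 2, 3]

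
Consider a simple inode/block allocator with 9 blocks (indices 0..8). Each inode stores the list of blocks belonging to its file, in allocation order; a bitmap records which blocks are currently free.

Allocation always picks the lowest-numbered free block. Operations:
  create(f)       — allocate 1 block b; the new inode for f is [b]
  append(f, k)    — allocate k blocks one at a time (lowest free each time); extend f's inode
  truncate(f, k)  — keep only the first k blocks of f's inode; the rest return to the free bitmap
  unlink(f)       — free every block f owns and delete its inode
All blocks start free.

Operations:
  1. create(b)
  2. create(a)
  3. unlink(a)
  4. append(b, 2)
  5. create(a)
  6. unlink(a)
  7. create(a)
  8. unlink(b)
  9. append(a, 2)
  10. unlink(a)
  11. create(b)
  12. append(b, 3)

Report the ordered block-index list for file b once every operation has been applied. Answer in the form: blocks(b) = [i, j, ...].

blocks(b) = [0, 1, 2, 3]

[1] create(b) — b=0 (map F........)
[2] create(a) — a=1 b=0 (map FF.......)
[3] unlink(a) — b=0 (map F........)
[4] append(b, 2) — b=0,1,2 (map FFF......)
[5] create(a) — a=3 b=0,1,2 (map FFFF.....)
[6] unlink(a) — b=0,1,2 (map FFF......)
[7] create(a) — a=3 b=0,1,2 (map FFFF.....)
[8] unlink(b) — a=3 (map ...F.....)
[9] append(a, 2) — a=3,0,1 (map FF.F.....)
[10] unlink(a) —  (map .........)
[11] create(b) — b=0 (map F........)
[12] append(b, 3) — b=0,1,2,3 (map FFFF.....)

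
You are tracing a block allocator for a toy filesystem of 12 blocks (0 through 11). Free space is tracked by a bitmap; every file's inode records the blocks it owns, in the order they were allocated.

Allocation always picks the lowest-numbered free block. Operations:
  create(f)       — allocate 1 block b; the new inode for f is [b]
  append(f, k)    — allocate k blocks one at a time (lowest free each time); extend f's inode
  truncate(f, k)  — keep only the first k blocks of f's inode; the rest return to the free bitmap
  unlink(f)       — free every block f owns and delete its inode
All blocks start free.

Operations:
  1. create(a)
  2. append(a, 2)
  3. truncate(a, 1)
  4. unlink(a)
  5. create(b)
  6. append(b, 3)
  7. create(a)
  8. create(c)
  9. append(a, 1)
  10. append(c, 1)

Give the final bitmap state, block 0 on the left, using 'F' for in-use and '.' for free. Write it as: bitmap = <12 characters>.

bitmap = FFFFFFFF....

[1] create(a) — a=0 (map F...........)
[2] append(a, 2) — a=0,1,2 (map FFF.........)
[3] truncate(a, 1) — a=0 (map F...........)
[4] unlink(a) —  (map ............)
[5] create(b) — b=0 (map F...........)
[6] append(b, 3) — b=0,1,2,3 (map FFFF........)
[7] create(a) — a=4 b=0,1,2,3 (map FFFFF.......)
[8] create(c) — a=4 b=0,1,2,3 c=5 (map FFFFFF......)
[9] append(a, 1) — a=4,6 b=0,1,2,3 c=5 (map FFFFFFF.....)
[10] append(c, 1) — a=4,6 b=0,1,2,3 c=5,7 (map FFFFFFFF....)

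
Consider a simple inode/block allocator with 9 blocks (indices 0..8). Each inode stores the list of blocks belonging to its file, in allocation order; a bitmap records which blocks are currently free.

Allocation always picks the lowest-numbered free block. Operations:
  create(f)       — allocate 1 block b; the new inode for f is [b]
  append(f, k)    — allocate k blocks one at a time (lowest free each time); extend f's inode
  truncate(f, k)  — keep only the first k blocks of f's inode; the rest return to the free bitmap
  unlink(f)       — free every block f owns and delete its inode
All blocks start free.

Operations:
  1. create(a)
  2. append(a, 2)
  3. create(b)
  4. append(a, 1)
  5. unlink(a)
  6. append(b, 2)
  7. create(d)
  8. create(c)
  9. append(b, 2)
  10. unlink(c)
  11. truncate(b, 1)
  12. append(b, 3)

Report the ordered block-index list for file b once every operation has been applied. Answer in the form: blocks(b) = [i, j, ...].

blocks(b) = [3, 0, 1, 4]

create(a): bitmap=F........ | a=[0]
append(a, 2): bitmap=FFF...... | a=[0, 1, 2]
create(b): bitmap=FFFF..... | a=[0, 1, 2] b=[3]
append(a, 1): bitmap=FFFFF.... | a=[0, 1, 2, 4] b=[3]
unlink(a): bitmap=...F..... | b=[3]
append(b, 2): bitmap=FF.F..... | b=[3, 0, 1]
create(d): bitmap=FFFF..... | b=[3, 0, 1] d=[2]
create(c): bitmap=FFFFF.... | b=[3, 0, 1] c=[4] d=[2]
append(b, 2): bitmap=FFFFFFF.. | b=[3, 0, 1, 5, 6] c=[4] d=[2]
unlink(c): bitmap=FFFF.FF.. | b=[3, 0, 1, 5, 6] d=[2]
truncate(b, 1): bitmap=..FF..... | b=[3] d=[2]
append(b, 3): bitmap=FFFFF.... | b=[3, 0, 1, 4] d=[2]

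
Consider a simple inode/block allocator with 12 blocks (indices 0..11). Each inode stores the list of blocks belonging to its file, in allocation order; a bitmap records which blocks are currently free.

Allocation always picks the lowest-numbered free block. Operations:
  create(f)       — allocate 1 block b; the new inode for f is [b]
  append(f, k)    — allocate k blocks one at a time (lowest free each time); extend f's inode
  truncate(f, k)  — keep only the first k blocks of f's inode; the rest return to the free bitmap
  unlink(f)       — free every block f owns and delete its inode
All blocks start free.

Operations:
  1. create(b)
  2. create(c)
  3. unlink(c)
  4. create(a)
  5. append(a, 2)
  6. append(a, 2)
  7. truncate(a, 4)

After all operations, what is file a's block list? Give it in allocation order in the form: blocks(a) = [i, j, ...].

blocks(a) = [1, 2, 3, 4]

  1. create(b)  ⇒  F...........  {b→[0]}
  2. create(c)  ⇒  FF..........  {b→[0]; c→[1]}
  3. unlink(c)  ⇒  F...........  {b→[0]}
  4. create(a)  ⇒  FF..........  {a→[1]; b→[0]}
  5. append(a, 2)  ⇒  FFFF........  {a→[1, 2, 3]; b→[0]}
  6. append(a, 2)  ⇒  FFFFFF......  {a→[1, 2, 3, 4, 5]; b→[0]}
  7. truncate(a, 4)  ⇒  FFFFF.......  {a→[1, 2, 3, 4]; b→[0]}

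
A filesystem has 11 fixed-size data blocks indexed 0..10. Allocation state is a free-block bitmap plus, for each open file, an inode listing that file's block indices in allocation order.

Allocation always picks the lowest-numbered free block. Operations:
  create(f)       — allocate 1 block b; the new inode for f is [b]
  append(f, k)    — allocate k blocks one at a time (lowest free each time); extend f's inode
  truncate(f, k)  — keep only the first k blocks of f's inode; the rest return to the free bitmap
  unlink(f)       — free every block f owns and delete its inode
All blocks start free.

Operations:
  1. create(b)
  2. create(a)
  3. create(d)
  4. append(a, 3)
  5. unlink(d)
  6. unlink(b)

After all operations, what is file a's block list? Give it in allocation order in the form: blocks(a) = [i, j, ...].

blocks(a) = [1, 3, 4, 5]

[1] create(b) — b=0 (map F..........)
[2] create(a) — a=1 b=0 (map FF.........)
[3] create(d) — a=1 b=0 d=2 (map FFF........)
[4] append(a, 3) — a=1,3,4,5 b=0 d=2 (map FFFFFF.....)
[5] unlink(d) — a=1,3,4,5 b=0 (map FF.FFF.....)
[6] unlink(b) — a=1,3,4,5 (map .F.FFF.....)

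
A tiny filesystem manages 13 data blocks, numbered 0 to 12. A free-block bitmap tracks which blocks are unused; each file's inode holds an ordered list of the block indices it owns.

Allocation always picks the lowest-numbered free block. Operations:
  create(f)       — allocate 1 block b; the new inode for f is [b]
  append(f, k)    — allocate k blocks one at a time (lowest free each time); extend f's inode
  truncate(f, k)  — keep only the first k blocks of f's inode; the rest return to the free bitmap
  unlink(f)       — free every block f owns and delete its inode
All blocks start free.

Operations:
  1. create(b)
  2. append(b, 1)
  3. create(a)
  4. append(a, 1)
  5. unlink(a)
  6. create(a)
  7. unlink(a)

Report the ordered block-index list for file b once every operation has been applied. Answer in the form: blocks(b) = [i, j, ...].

after create(b) → b:[0]  free=[F............]
after append(b, 1) → b:[0, 1]  free=[FF...........]
after create(a) → a:[2], b:[0, 1]  free=[FFF..........]
after append(a, 1) → a:[2, 3], b:[0, 1]  free=[FFFF.........]
after unlink(a) → b:[0, 1]  free=[FF...........]
after create(a) → a:[2], b:[0, 1]  free=[FFF..........]
after unlink(a) → b:[0, 1]  free=[FF...........]

blocks(b) = [0, 1]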